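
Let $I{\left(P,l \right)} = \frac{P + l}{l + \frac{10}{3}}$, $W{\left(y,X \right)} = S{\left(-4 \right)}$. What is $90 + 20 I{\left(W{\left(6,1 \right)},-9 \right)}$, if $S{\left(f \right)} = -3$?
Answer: $\frac{2250}{17} \approx 132.35$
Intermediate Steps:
$W{\left(y,X \right)} = -3$
$I{\left(P,l \right)} = \frac{P + l}{\frac{10}{3} + l}$ ($I{\left(P,l \right)} = \frac{P + l}{l + 10 \cdot \frac{1}{3}} = \frac{P + l}{l + \frac{10}{3}} = \frac{P + l}{\frac{10}{3} + l}$)
$90 + 20 I{\left(W{\left(6,1 \right)},-9 \right)} = 90 + 20 \frac{3 \left(-3 - 9\right)}{10 + 3 \left(-9\right)} = 90 + 20 \cdot 3 \frac{1}{10 - 27} \left(-12\right) = 90 + 20 \cdot 3 \frac{1}{-17} \left(-12\right) = 90 + 20 \cdot 3 \left(- \frac{1}{17}\right) \left(-12\right) = 90 + 20 \cdot \frac{36}{17} = 90 + \frac{720}{17} = \frac{2250}{17}$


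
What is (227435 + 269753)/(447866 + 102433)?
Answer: 497188/550299 ≈ 0.90349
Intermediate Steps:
(227435 + 269753)/(447866 + 102433) = 497188/550299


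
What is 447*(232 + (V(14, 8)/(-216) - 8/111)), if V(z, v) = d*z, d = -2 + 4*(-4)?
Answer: 7710303/74 ≈ 1.0419e+5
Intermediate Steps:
d = -18 (d = -2 - 16 = -18)
V(z, v) = -18*z
447*(232 + (V(14, 8)/(-216) - 8/111)) = 447*(232 + (-18*14/(-216) - 8/111)) = 447*(232 + (-252*(-1/216) - 8*1/111)) = 447*(232 + (7/6 - 8/111)) = 447*(232 + 81/74) = 447*(17249/74) = 7710303/74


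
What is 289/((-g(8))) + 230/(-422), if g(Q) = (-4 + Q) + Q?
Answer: -62359/2532 ≈ -24.628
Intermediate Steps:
g(Q) = -4 + 2*Q
289/((-g(8))) + 230/(-422) = 289/((-(-4 + 2*8))) + 230/(-422) = 289/((-(-4 + 16))) + 230*(-1/422) = 289/((-1*12)) - 115/211 = 289/(-12) - 115/211 = 289*(-1/12) - 115/211 = -289/12 - 115/211 = -62359/2532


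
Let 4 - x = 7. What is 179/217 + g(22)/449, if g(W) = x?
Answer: 79720/97433 ≈ 0.81820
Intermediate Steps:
x = -3 (x = 4 - 1*7 = 4 - 7 = -3)
g(W) = -3
179/217 + g(22)/449 = 179/217 - 3/449 = 79720/97433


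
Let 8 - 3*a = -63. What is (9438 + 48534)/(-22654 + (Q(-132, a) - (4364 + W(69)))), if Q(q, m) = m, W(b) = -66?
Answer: -173916/80785 ≈ -2.1528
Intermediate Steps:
a = 71/3 (a = 8/3 - 1/3*(-63) = 8/3 + 21 = 71/3 ≈ 23.667)
(9438 + 48534)/(-22654 + (Q(-132, a) - (4364 + W(69)))) = (9438 + 48534)/(-22654 + (71/3 - (4364 - 66))) = 57972/(-22654 + (71/3 - 1*4298)) = 57972/(-22654 + (71/3 - 4298)) = 57972/(-22654 - 12823/3) = 57972/(-80785/3) = 57972*(-3/80785) = -173916/80785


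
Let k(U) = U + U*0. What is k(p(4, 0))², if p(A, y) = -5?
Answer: 25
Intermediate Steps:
k(U) = U (k(U) = U + 0 = U)
k(p(4, 0))² = (-5)² = 25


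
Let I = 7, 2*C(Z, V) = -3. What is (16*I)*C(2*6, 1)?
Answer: -168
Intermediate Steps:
C(Z, V) = -3/2 (C(Z, V) = (½)*(-3) = -3/2)
(16*I)*C(2*6, 1) = (16*7)*(-3/2) = 112*(-3/2) = -168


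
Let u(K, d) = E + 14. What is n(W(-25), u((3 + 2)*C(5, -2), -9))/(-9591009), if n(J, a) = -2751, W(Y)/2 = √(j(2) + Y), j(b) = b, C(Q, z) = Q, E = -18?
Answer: 917/3197003 ≈ 0.00028683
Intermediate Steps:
W(Y) = 2*√(2 + Y)
u(K, d) = -4 (u(K, d) = -18 + 14 = -4)
n(W(-25), u((3 + 2)*C(5, -2), -9))/(-9591009) = -2751/(-9591009) = -2751*(-1/9591009) = 917/3197003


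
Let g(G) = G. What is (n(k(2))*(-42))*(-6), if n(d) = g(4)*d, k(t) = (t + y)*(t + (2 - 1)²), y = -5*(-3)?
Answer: 51408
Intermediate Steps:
y = 15
k(t) = (1 + t)*(15 + t) (k(t) = (t + 15)*(t + (2 - 1)²) = (15 + t)*(t + 1²) = (15 + t)*(t + 1) = (15 + t)*(1 + t) = (1 + t)*(15 + t))
n(d) = 4*d
(n(k(2))*(-42))*(-6) = ((4*(15 + 2² + 16*2))*(-42))*(-6) = ((4*(15 + 4 + 32))*(-42))*(-6) = ((4*51)*(-42))*(-6) = (204*(-42))*(-6) = -8568*(-6) = 51408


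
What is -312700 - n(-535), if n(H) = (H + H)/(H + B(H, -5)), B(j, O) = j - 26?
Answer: -171360135/548 ≈ -3.1270e+5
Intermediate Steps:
B(j, O) = -26 + j
n(H) = 2*H/(-26 + 2*H) (n(H) = (H + H)/(H + (-26 + H)) = (2*H)/(-26 + 2*H) = 2*H/(-26 + 2*H))
-312700 - n(-535) = -312700 - (-535)/(-13 - 535) = -312700 - (-535)/(-548) = -312700 - (-535)*(-1)/548 = -312700 - 1*535/548 = -312700 - 535/548 = -171360135/548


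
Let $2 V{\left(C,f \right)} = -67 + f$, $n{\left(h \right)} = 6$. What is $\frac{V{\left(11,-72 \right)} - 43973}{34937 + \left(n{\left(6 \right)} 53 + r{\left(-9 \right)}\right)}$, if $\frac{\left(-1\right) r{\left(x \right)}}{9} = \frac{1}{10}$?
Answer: $- \frac{440425}{352541} \approx -1.2493$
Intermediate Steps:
$r{\left(x \right)} = - \frac{9}{10}$
$V{\left(C,f \right)} = - \frac{67}{2} + \frac{f}{2}$ ($V{\left(C,f \right)} = \frac{-67 + f}{2} = - \frac{67}{2} + \frac{f}{2}$)
$\frac{V{\left(11,-72 \right)} - 43973}{34937 + \left(n{\left(6 \right)} 53 + r{\left(-9 \right)}\right)} = \frac{\left(- \frac{67}{2} + \frac{1}{2} \left(-72\right)\right) - 43973}{34937 + \left(6 \cdot 53 - \frac{9}{10}\right)} = \frac{\left(- \frac{67}{2} - 36\right) - 43973}{34937 + \left(318 - \frac{9}{10}\right)} = \frac{- \frac{139}{2} - 43973}{34937 + \frac{3171}{10}} = - \frac{88085}{2 \cdot \frac{352541}{10}} = \left(- \frac{88085}{2}\right) \frac{10}{352541} = - \frac{440425}{352541}$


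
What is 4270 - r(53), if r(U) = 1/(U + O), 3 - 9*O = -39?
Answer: 738707/173 ≈ 4270.0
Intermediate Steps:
O = 14/3 (O = 1/3 - 1/9*(-39) = 1/3 + 13/3 = 14/3 ≈ 4.6667)
r(U) = 1/(14/3 + U) (r(U) = 1/(U + 14/3) = 1/(14/3 + U))
4270 - r(53) = 4270 - 3/(14 + 3*53) = 4270 - 3/(14 + 159) = 4270 - 3/173 = 738707/173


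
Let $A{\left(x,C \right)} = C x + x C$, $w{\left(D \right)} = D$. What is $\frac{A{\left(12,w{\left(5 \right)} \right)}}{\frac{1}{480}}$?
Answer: $57600$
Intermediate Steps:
$A{\left(x,C \right)} = 2 C x$ ($A{\left(x,C \right)} = C x + C x = 2 C x$)
$\frac{A{\left(12,w{\left(5 \right)} \right)}}{\frac{1}{480}} = \frac{2 \cdot 5 \cdot 12}{\frac{1}{480}} = 120 \frac{1}{\frac{1}{480}} = 120 \cdot 480 = 57600$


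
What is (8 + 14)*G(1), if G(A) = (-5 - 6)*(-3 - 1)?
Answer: 968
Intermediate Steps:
G(A) = 44 (G(A) = -11*(-4) = 44)
(8 + 14)*G(1) = (8 + 14)*44 = 22*44 = 968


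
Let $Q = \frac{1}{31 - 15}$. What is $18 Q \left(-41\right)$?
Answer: $- \frac{369}{8} \approx -46.125$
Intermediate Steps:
$Q = \frac{1}{16} \approx 0.0625$
$18 Q \left(-41\right) = 18 \cdot \frac{1}{16} \left(-41\right) = \frac{9}{8} \left(-41\right) = - \frac{369}{8}$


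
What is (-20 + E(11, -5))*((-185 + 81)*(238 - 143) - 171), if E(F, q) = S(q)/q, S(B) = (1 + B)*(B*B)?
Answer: 0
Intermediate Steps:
S(B) = B²*(1 + B) (S(B) = (1 + B)*B² = B²*(1 + B))
E(F, q) = q*(1 + q) (E(F, q) = (q²*(1 + q))/q = q*(1 + q))
(-20 + E(11, -5))*((-185 + 81)*(238 - 143) - 171) = (-20 - 5*(1 - 5))*((-185 + 81)*(238 - 143) - 171) = (-20 - 5*(-4))*(-104*95 - 171) = (-20 + 20)*(-9880 - 171) = 0*(-10051) = 0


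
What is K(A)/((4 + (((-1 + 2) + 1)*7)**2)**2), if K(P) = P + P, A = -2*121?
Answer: -121/10000 ≈ -0.012100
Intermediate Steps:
A = -242
K(P) = 2*P
K(A)/((4 + (((-1 + 2) + 1)*7)**2)**2) = (2*(-242))/((4 + (((-1 + 2) + 1)*7)**2)**2) = -484/(4 + ((1 + 1)*7)**2)**2 = -484/(4 + (2*7)**2)**2 = -484/(4 + 14**2)**2 = -484/(4 + 196)**2 = -484/(200**2) = -484/40000 = -484*1/40000 = -121/10000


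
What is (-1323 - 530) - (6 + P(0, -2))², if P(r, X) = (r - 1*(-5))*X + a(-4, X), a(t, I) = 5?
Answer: -1854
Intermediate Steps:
P(r, X) = 5 + X*(5 + r) (P(r, X) = (r - 1*(-5))*X + 5 = (r + 5)*X + 5 = (5 + r)*X + 5 = X*(5 + r) + 5 = 5 + X*(5 + r))
(-1323 - 530) - (6 + P(0, -2))² = (-1323 - 530) - (6 + (5 + 5*(-2) - 2*0))² = -1853 - (6 + (5 - 10 + 0))² = -1853 - (6 - 5)² = -1853 - 1*1² = -1853 - 1*1 = -1853 - 1 = -1854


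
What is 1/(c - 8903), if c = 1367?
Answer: -1/7536 ≈ -0.00013270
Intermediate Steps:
1/(c - 8903) = 1/(1367 - 8903) = 1/(-7536) = -1/7536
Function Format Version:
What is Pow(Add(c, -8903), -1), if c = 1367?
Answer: Rational(-1, 7536) ≈ -0.00013270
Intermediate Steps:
Pow(Add(c, -8903), -1) = Pow(Add(1367, -8903), -1) = Pow(-7536, -1) = Rational(-1, 7536)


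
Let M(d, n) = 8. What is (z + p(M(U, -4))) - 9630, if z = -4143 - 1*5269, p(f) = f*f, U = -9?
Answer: -18978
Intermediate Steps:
p(f) = f²
z = -9412 (z = -4143 - 5269 = -9412)
(z + p(M(U, -4))) - 9630 = (-9412 + 8²) - 9630 = (-9412 + 64) - 9630 = -9348 - 9630 = -18978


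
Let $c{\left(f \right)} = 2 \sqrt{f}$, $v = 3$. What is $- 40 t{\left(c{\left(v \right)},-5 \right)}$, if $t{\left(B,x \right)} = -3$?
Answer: $120$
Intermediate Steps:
$- 40 t{\left(c{\left(v \right)},-5 \right)} = \left(-40\right) \left(-3\right) = 120$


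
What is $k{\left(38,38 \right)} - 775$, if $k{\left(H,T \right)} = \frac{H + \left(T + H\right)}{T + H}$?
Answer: $- \frac{1547}{2} \approx -773.5$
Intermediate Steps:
$k{\left(H,T \right)} = \frac{T + 2 H}{H + T}$ ($k{\left(H,T \right)} = \frac{H + \left(H + T\right)}{H + T} = \frac{T + 2 H}{H + T}$)
$k{\left(38,38 \right)} - 775 = \frac{38 + 2 \cdot 38}{38 + 38} - 775 = \frac{38 + 76}{76} - 775 = \frac{1}{76} \cdot 114 - 775 = \frac{3}{2} - 775 = - \frac{1547}{2}$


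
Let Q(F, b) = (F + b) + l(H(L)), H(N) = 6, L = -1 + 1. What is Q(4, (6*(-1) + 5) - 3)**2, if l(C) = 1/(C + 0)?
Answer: 1/36 ≈ 0.027778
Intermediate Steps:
L = 0
l(C) = 1/C
Q(F, b) = 1/6 + F + b (Q(F, b) = (F + b) + 1/6 = 1/6 + F + b)
Q(4, (6*(-1) + 5) - 3)**2 = (1/6 + 4 + ((6*(-1) + 5) - 3))**2 = (1/6 + 4 + ((-6 + 5) - 3))**2 = (1/6 + 4 + (-1 - 3))**2 = (1/6 + 4 - 4)**2 = (1/6)**2 = 1/36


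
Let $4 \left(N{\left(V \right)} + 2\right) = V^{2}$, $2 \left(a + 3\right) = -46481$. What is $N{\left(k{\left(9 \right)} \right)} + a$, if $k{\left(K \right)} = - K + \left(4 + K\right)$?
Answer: $- \frac{46483}{2} \approx -23242.0$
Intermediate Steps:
$a = - \frac{46487}{2}$ ($a = -3 + \frac{1}{2} \left(-46481\right) = -3 - \frac{46481}{2} = - \frac{46487}{2} \approx -23244.0$)
$k{\left(K \right)} = 4$
$N{\left(V \right)} = -2 + \frac{V^{2}}{4}$
$N{\left(k{\left(9 \right)} \right)} + a = \left(-2 + \frac{4^{2}}{4}\right) - \frac{46487}{2} = \left(-2 + \frac{1}{4} \cdot 16\right) - \frac{46487}{2} = \left(-2 + 4\right) - \frac{46487}{2} = 2 - \frac{46487}{2} = - \frac{46483}{2}$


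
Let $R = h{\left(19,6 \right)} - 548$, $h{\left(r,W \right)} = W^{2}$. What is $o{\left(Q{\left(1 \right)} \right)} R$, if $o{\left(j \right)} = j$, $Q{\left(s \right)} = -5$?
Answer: $2560$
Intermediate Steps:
$R = -512$ ($R = 6^{2} - 548 = 36 - 548 = -512$)
$o{\left(Q{\left(1 \right)} \right)} R = \left(-5\right) \left(-512\right) = 2560$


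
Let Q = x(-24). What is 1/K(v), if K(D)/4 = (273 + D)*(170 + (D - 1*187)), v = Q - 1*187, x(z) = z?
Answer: -1/56544 ≈ -1.7685e-5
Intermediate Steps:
Q = -24
v = -211 (v = -24 - 1*187 = -24 - 187 = -211)
K(D) = 4*(-17 + D)*(273 + D) (K(D) = 4*((273 + D)*(170 + (D - 1*187))) = 4*((273 + D)*(170 + (D - 187))) = 4*((273 + D)*(170 + (-187 + D))) = 4*((273 + D)*(-17 + D)) = 4*((-17 + D)*(273 + D)) = 4*(-17 + D)*(273 + D))
1/K(v) = 1/(-18564 + 4*(-211)² + 1024*(-211)) = 1/(-18564 + 4*44521 - 216064) = 1/(-18564 + 178084 - 216064) = 1/(-56544) = -1/56544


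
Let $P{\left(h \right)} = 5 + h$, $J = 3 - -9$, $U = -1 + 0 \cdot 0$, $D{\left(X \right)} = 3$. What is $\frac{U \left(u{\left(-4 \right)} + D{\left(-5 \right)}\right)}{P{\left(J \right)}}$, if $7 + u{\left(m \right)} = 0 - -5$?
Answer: $- \frac{1}{17} \approx -0.058824$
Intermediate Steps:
$u{\left(m \right)} = -2$ ($u{\left(m \right)} = -7 + \left(0 - -5\right) = -7 + \left(0 + 5\right) = -7 + 5 = -2$)
$U = -1$ ($U = -1 + 0 = -1$)
$J = 12$ ($J = 3 + 9 = 12$)
$\frac{U \left(u{\left(-4 \right)} + D{\left(-5 \right)}\right)}{P{\left(J \right)}} = \frac{\left(-1\right) \left(-2 + 3\right)}{5 + 12} = \frac{\left(-1\right) 1}{17} = \left(-1\right) \frac{1}{17} = - \frac{1}{17}$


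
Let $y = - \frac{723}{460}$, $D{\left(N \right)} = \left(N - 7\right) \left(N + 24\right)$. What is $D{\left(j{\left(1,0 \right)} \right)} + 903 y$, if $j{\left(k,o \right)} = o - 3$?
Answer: $- \frac{749469}{460} \approx -1629.3$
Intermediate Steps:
$j{\left(k,o \right)} = -3 + o$
$D{\left(N \right)} = \left(-7 + N\right) \left(24 + N\right)$
$y = - \frac{723}{460}$ ($y = \left(-723\right) \frac{1}{460} = - \frac{723}{460} \approx -1.5717$)
$D{\left(j{\left(1,0 \right)} \right)} + 903 y = \left(-168 + \left(-3 + 0\right)^{2} + 17 \left(-3 + 0\right)\right) + 903 \left(- \frac{723}{460}\right) = \left(-168 + \left(-3\right)^{2} + 17 \left(-3\right)\right) - \frac{652869}{460} = \left(-168 + 9 - 51\right) - \frac{652869}{460} = -210 - \frac{652869}{460} = - \frac{749469}{460}$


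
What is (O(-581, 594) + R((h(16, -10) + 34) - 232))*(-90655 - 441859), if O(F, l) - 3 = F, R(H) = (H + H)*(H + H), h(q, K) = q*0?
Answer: -83198922332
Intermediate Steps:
h(q, K) = 0
R(H) = 4*H² (R(H) = (2*H)*(2*H) = 4*H²)
O(F, l) = 3 + F
(O(-581, 594) + R((h(16, -10) + 34) - 232))*(-90655 - 441859) = ((3 - 581) + 4*((0 + 34) - 232)²)*(-90655 - 441859) = (-578 + 4*(34 - 232)²)*(-532514) = (-578 + 4*(-198)²)*(-532514) = (-578 + 4*39204)*(-532514) = (-578 + 156816)*(-532514) = 156238*(-532514) = -83198922332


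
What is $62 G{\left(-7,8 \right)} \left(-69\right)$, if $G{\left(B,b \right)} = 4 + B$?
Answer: $12834$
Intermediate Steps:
$62 G{\left(-7,8 \right)} \left(-69\right) = 62 \left(4 - 7\right) \left(-69\right) = 62 \left(-3\right) \left(-69\right) = \left(-186\right) \left(-69\right) = 12834$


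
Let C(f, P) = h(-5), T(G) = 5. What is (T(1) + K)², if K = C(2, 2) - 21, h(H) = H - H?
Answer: 256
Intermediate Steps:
h(H) = 0
C(f, P) = 0
K = -21 (K = 0 - 21 = -21)
(T(1) + K)² = (5 - 21)² = (-16)² = 256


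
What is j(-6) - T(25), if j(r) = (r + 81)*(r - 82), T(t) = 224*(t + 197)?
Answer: -56328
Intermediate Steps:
T(t) = 44128 + 224*t (T(t) = 224*(197 + t) = 44128 + 224*t)
j(r) = (-82 + r)*(81 + r) (j(r) = (81 + r)*(-82 + r) = (-82 + r)*(81 + r))
j(-6) - T(25) = (-6642 + (-6)² - 1*(-6)) - (44128 + 224*25) = (-6642 + 36 + 6) - (44128 + 5600) = -6600 - 1*49728 = -6600 - 49728 = -56328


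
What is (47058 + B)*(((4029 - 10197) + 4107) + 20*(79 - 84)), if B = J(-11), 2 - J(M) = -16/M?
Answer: -1118628684/11 ≈ -1.0169e+8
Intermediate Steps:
J(M) = 2 + 16/M (J(M) = 2 - (-16)/M = 2 + 16/M)
B = 6/11 (B = 2 + 16/(-11) = 2 + 16*(-1/11) = 2 - 16/11 = 6/11 ≈ 0.54545)
(47058 + B)*(((4029 - 10197) + 4107) + 20*(79 - 84)) = (47058 + 6/11)*(((4029 - 10197) + 4107) + 20*(79 - 84)) = 517644*((-6168 + 4107) + 20*(-5))/11 = 517644*(-2061 - 100)/11 = (517644/11)*(-2161) = -1118628684/11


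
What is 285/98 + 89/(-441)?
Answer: 341/126 ≈ 2.7063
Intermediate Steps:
285/98 + 89/(-441) = 285*(1/98) + 89*(-1/441) = 285/98 - 89/441 = 341/126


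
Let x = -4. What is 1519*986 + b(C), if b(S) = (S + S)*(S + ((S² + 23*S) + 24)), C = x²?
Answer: 1518982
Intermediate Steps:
C = 16 (C = (-4)² = 16)
b(S) = 2*S*(24 + S² + 24*S) (b(S) = (2*S)*(S + (24 + S² + 23*S)) = (2*S)*(24 + S² + 24*S) = 2*S*(24 + S² + 24*S))
1519*986 + b(C) = 1519*986 + 2*16*(24 + 16² + 24*16) = 1497734 + 2*16*(24 + 256 + 384) = 1497734 + 2*16*664 = 1497734 + 21248 = 1518982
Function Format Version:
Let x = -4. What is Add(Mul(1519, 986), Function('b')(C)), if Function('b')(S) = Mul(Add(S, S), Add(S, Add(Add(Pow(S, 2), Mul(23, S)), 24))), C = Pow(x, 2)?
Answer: 1518982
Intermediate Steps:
C = 16 (C = Pow(-4, 2) = 16)
Function('b')(S) = Mul(2, S, Add(24, Pow(S, 2), Mul(24, S))) (Function('b')(S) = Mul(Mul(2, S), Add(S, Add(24, Pow(S, 2), Mul(23, S)))) = Mul(Mul(2, S), Add(24, Pow(S, 2), Mul(24, S))) = Mul(2, S, Add(24, Pow(S, 2), Mul(24, S))))
Add(Mul(1519, 986), Function('b')(C)) = Add(Mul(1519, 986), Mul(2, 16, Add(24, Pow(16, 2), Mul(24, 16)))) = Add(1497734, Mul(2, 16, Add(24, 256, 384))) = Add(1497734, Mul(2, 16, 664)) = Add(1497734, 21248) = 1518982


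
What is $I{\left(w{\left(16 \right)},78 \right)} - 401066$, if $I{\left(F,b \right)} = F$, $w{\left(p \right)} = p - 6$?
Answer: $-401056$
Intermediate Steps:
$w{\left(p \right)} = -6 + p$
$I{\left(w{\left(16 \right)},78 \right)} - 401066 = \left(-6 + 16\right) - 401066 = 10 - 401066 = -401056$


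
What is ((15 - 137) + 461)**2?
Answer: 114921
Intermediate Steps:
((15 - 137) + 461)**2 = (-122 + 461)**2 = 339**2 = 114921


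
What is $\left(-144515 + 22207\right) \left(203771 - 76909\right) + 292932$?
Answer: $-15515944564$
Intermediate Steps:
$\left(-144515 + 22207\right) \left(203771 - 76909\right) + 292932 = \left(-122308\right) 126862 + 292932 = -15516237496 + 292932 = -15515944564$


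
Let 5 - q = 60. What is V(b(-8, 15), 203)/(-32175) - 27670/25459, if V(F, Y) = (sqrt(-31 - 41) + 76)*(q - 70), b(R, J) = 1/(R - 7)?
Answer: -25936870/32765733 + 10*I*sqrt(2)/429 ≈ -0.79158 + 0.032965*I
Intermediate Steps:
q = -55 (q = 5 - 1*60 = 5 - 60 = -55)
b(R, J) = 1/(-7 + R)
V(F, Y) = -9500 - 750*I*sqrt(2) (V(F, Y) = (sqrt(-31 - 41) + 76)*(-55 - 70) = (sqrt(-72) + 76)*(-125) = (6*I*sqrt(2) + 76)*(-125) = (76 + 6*I*sqrt(2))*(-125) = -9500 - 750*I*sqrt(2))
V(b(-8, 15), 203)/(-32175) - 27670/25459 = (-9500 - 750*I*sqrt(2))/(-32175) - 27670/25459 = (-9500 - 750*I*sqrt(2))*(-1/32175) - 27670*1/25459 = (380/1287 + 10*I*sqrt(2)/429) - 27670/25459 = -25936870/32765733 + 10*I*sqrt(2)/429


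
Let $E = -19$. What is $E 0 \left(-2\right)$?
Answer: $0$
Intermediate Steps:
$E 0 \left(-2\right) = \left(-19\right) 0 \left(-2\right) = 0 \left(-2\right) = 0$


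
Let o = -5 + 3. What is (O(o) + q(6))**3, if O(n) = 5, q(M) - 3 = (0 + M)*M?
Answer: 85184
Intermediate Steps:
q(M) = 3 + M**2 (q(M) = 3 + (0 + M)*M = 3 + M*M = 3 + M**2)
o = -2
(O(o) + q(6))**3 = (5 + (3 + 6**2))**3 = (5 + (3 + 36))**3 = (5 + 39)**3 = 44**3 = 85184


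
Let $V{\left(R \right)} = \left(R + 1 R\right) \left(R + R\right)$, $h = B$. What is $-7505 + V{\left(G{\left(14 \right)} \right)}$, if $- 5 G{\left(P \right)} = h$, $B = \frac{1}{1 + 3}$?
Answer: $- \frac{750499}{100} \approx -7505.0$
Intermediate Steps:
$B = \frac{1}{4} \approx 0.25$
$h = \frac{1}{4} \approx 0.25$
$G{\left(P \right)} = - \frac{1}{20}$ ($G{\left(P \right)} = \left(- \frac{1}{5}\right) \frac{1}{4} = - \frac{1}{20}$)
$V{\left(R \right)} = 4 R^{2}$ ($V{\left(R \right)} = \left(R + R\right) 2 R = 2 R 2 R = 4 R^{2}$)
$-7505 + V{\left(G{\left(14 \right)} \right)} = -7505 + 4 \left(- \frac{1}{20}\right)^{2} = -7505 + 4 \cdot \frac{1}{400} = -7505 + \frac{1}{100} = - \frac{750499}{100}$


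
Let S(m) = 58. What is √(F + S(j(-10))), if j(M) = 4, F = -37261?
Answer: I*√37203 ≈ 192.88*I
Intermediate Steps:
√(F + S(j(-10))) = √(-37261 + 58) = √(-37203) = I*√37203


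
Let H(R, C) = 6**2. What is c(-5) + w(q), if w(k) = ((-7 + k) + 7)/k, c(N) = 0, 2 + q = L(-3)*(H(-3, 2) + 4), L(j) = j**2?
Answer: 1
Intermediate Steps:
H(R, C) = 36
q = 358 (q = -2 + (-3)**2*(36 + 4) = -2 + 9*40 = -2 + 360 = 358)
w(k) = 1 (w(k) = k/k = 1)
c(-5) + w(q) = 0 + 1 = 1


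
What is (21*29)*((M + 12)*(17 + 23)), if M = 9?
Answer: 511560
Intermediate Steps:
(21*29)*((M + 12)*(17 + 23)) = (21*29)*((9 + 12)*(17 + 23)) = 609*(21*40) = 609*840 = 511560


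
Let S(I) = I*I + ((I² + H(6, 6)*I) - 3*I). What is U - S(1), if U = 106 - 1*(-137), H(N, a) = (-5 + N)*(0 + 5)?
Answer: 239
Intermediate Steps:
H(N, a) = -25 + 5*N (H(N, a) = (-5 + N)*5 = -25 + 5*N)
S(I) = 2*I + 2*I² (S(I) = I*I + ((I² + (-25 + 5*6)*I) - 3*I) = I² + ((I² + (-25 + 30)*I) - 3*I) = I² + ((I² + 5*I) - 3*I) = I² + (I² + 2*I) = 2*I + 2*I²)
U = 243 (U = 106 + 137 = 243)
U - S(1) = 243 - 2*(1 + 1) = 243 - 2*2 = 243 - 1*4 = 243 - 4 = 239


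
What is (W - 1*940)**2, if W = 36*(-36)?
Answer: 4999696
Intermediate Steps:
W = -1296
(W - 1*940)**2 = (-1296 - 1*940)**2 = (-1296 - 940)**2 = (-2236)**2 = 4999696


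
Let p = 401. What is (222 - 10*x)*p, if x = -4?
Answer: 105062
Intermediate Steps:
(222 - 10*x)*p = (222 - 10*(-4))*401 = (222 + 40)*401 = 262*401 = 105062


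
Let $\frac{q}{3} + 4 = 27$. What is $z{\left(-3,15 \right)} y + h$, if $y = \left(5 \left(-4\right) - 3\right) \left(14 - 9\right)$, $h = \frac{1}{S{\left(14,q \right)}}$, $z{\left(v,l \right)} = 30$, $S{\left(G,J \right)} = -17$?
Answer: $- \frac{58651}{17} \approx -3450.1$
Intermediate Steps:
$q = 69$ ($q = -12 + 3 \cdot 27 = -12 + 81 = 69$)
$h = - \frac{1}{17}$ ($h = \frac{1}{-17} = - \frac{1}{17} \approx -0.058824$)
$y = -115$ ($y = \left(-20 - 3\right) 5 = \left(-23\right) 5 = -115$)
$z{\left(-3,15 \right)} y + h = 30 \left(-115\right) - \frac{1}{17} = -3450 - \frac{1}{17} = - \frac{58651}{17}$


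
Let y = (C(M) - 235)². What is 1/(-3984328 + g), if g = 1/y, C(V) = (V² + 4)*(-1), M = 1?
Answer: -57600/229497292799 ≈ -2.5098e-7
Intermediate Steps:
C(V) = -4 - V² (C(V) = (4 + V²)*(-1) = -4 - V²)
y = 57600 (y = ((-4 - 1*1²) - 235)² = ((-4 - 1*1) - 235)² = ((-4 - 1) - 235)² = (-5 - 235)² = (-240)² = 57600)
g = 1/57600 ≈ 1.7361e-5
1/(-3984328 + g) = 1/(-3984328 + 1/57600) = 1/(-229497292799/57600) = -57600/229497292799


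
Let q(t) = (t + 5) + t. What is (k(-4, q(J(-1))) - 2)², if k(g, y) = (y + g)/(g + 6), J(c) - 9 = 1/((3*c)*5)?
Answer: 49729/900 ≈ 55.254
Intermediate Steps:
J(c) = 9 + 1/(15*c) (J(c) = 9 + 1/((3*c)*5) = 9 + 1/(15*c))
q(t) = 5 + 2*t (q(t) = (5 + t) + t = 5 + 2*t)
k(g, y) = (g + y)/(6 + g)
(k(-4, q(J(-1))) - 2)² = ((-4 + (5 + 2*(9 + (1/15)/(-1))))/(6 - 4) - 2)² = ((-4 + (5 + 2*(9 + (1/15)*(-1))))/2 - 2)² = ((-4 + (5 + 2*(9 - 1/15)))/2 - 2)² = ((-4 + (5 + 2*(134/15)))/2 - 2)² = ((-4 + (5 + 268/15))/2 - 2)² = ((-4 + 343/15)/2 - 2)² = ((½)*(283/15) - 2)² = (283/30 - 2)² = (223/30)² = 49729/900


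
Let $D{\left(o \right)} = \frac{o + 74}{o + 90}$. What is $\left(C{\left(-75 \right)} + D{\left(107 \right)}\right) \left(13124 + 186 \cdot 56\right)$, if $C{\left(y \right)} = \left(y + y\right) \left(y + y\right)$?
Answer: $\frac{104345310740}{197} \approx 5.2967 \cdot 10^{8}$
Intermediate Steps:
$C{\left(y \right)} = 4 y^{2}$ ($C{\left(y \right)} = 2 y 2 y = 4 y^{2}$)
$D{\left(o \right)} = \frac{74 + o}{90 + o}$
$\left(C{\left(-75 \right)} + D{\left(107 \right)}\right) \left(13124 + 186 \cdot 56\right) = \left(4 \left(-75\right)^{2} + \frac{74 + 107}{90 + 107}\right) \left(13124 + 186 \cdot 56\right) = \left(4 \cdot 5625 + \frac{1}{197} \cdot 181\right) \left(13124 + 10416\right) = \left(22500 + \frac{1}{197} \cdot 181\right) 23540 = \left(22500 + \frac{181}{197}\right) 23540 = \frac{4432681}{197} \cdot 23540 = \frac{104345310740}{197}$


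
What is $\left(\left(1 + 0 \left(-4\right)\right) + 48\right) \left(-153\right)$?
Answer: $-7497$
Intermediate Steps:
$\left(\left(1 + 0 \left(-4\right)\right) + 48\right) \left(-153\right) = \left(\left(1 + 0\right) + 48\right) \left(-153\right) = \left(1 + 48\right) \left(-153\right) = 49 \left(-153\right) = -7497$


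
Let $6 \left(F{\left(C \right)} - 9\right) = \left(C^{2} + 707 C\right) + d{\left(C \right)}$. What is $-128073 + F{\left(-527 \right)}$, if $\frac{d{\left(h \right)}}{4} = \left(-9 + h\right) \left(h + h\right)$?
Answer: $\frac{698266}{3} \approx 2.3276 \cdot 10^{5}$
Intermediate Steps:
$d{\left(h \right)} = 8 h \left(-9 + h\right)$ ($d{\left(h \right)} = 4 \left(-9 + h\right) \left(h + h\right) = 4 \left(-9 + h\right) 2 h = 4 \cdot 2 h \left(-9 + h\right) = 8 h \left(-9 + h\right)$)
$F{\left(C \right)} = 9 + \frac{C^{2}}{6} + \frac{707 C}{6} + \frac{4 C \left(-9 + C\right)}{3}$ ($F{\left(C \right)} = 9 + \frac{\left(C^{2} + 707 C\right) + 8 C \left(-9 + C\right)}{6} = 9 + \frac{C^{2} + 707 C + 8 C \left(-9 + C\right)}{6} = 9 + \left(\frac{C^{2}}{6} + \frac{707 C}{6} + \frac{4 C \left(-9 + C\right)}{3}\right) = 9 + \frac{C^{2}}{6} + \frac{707 C}{6} + \frac{4 C \left(-9 + C\right)}{3}$)
$-128073 + F{\left(-527 \right)} = -128073 + \left(9 + \frac{3 \left(-527\right)^{2}}{2} + \frac{635}{6} \left(-527\right)\right) = -128073 + \left(9 + \frac{3}{2} \cdot 277729 - \frac{334645}{6}\right) = -128073 + \left(9 + \frac{833187}{2} - \frac{334645}{6}\right) = -128073 + \frac{1082485}{3} = \frac{698266}{3}$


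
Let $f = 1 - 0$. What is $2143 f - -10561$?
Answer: $12704$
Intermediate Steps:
$f = 1$ ($f = 1 + 0 = 1$)
$2143 f - -10561 = 2143 \cdot 1 - -10561 = 2143 + 10561 = 12704$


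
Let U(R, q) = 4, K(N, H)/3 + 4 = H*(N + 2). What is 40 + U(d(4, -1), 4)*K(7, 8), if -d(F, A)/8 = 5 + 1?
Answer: 856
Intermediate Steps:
K(N, H) = -12 + 3*H*(2 + N) (K(N, H) = -12 + 3*(H*(N + 2)) = -12 + 3*(H*(2 + N)) = -12 + 3*H*(2 + N))
d(F, A) = -48 (d(F, A) = -8*(5 + 1) = -8*6 = -48)
40 + U(d(4, -1), 4)*K(7, 8) = 40 + 4*(-12 + 6*8 + 3*8*7) = 40 + 4*(-12 + 48 + 168) = 40 + 4*204 = 40 + 816 = 856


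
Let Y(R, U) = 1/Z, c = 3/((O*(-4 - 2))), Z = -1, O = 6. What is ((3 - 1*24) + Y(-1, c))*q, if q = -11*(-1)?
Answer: -242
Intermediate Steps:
c = -1/12 (c = 3/((6*(-4 - 2))) = 3/((6*(-6))) = 3/(-36) = 3*(-1/36) = -1/12 ≈ -0.083333)
q = 11
Y(R, U) = -1 (Y(R, U) = 1/(-1) = -1)
((3 - 1*24) + Y(-1, c))*q = ((3 - 1*24) - 1)*11 = ((3 - 24) - 1)*11 = (-21 - 1)*11 = -22*11 = -242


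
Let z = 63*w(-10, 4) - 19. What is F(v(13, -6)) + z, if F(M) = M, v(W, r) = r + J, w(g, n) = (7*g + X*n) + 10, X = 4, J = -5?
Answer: -2802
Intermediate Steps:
w(g, n) = 10 + 4*n + 7*g (w(g, n) = (7*g + 4*n) + 10 = (4*n + 7*g) + 10 = 10 + 4*n + 7*g)
v(W, r) = -5 + r (v(W, r) = r - 5 = -5 + r)
z = -2791 (z = 63*(10 + 4*4 + 7*(-10)) - 19 = 63*(10 + 16 - 70) - 19 = 63*(-44) - 19 = -2772 - 19 = -2791)
F(v(13, -6)) + z = (-5 - 6) - 2791 = -11 - 2791 = -2802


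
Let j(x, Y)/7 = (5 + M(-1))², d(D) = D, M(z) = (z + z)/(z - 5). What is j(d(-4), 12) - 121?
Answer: 703/9 ≈ 78.111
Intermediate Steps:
M(z) = 2*z/(-5 + z) (M(z) = (2*z)/(-5 + z) = 2*z/(-5 + z))
j(x, Y) = 1792/9 (j(x, Y) = 7*(5 + 2*(-1)/(-5 - 1))² = 7*(5 + 2*(-1)/(-6))² = 7*(5 + 2*(-1)*(-⅙))² = 7*(5 + ⅓)² = 7*(16/3)² = 7*(256/9) = 1792/9)
j(d(-4), 12) - 121 = 1792/9 - 121 = 703/9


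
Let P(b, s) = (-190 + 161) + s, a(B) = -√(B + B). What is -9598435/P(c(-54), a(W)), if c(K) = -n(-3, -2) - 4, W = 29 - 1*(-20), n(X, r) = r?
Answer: 278354615/743 - 67189045*√2/743 ≈ 2.4675e+5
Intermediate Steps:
W = 49 (W = 29 + 20 = 49)
c(K) = -2 (c(K) = -1*(-2) - 4 = 2 - 4 = -2)
a(B) = -√2*√B (a(B) = -√(2*B) = -√2*√B)
P(b, s) = -29 + s
-9598435/P(c(-54), a(W)) = -9598435/(-29 - √2*√49) = -9598435/(-29 - 1*√2*7) = -9598435/(-29 - 7*√2)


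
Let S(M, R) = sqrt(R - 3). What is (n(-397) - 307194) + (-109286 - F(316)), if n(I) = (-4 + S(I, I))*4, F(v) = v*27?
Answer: -425028 + 80*I ≈ -4.2503e+5 + 80.0*I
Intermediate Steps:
S(M, R) = sqrt(-3 + R)
F(v) = 27*v
n(I) = -16 + 4*sqrt(-3 + I) (n(I) = (-4 + sqrt(-3 + I))*4 = -16 + 4*sqrt(-3 + I))
(n(-397) - 307194) + (-109286 - F(316)) = ((-16 + 4*sqrt(-3 - 397)) - 307194) + (-109286 - 27*316) = ((-16 + 4*sqrt(-400)) - 307194) + (-109286 - 1*8532) = ((-16 + 4*(20*I)) - 307194) + (-109286 - 8532) = ((-16 + 80*I) - 307194) - 117818 = (-307210 + 80*I) - 117818 = -425028 + 80*I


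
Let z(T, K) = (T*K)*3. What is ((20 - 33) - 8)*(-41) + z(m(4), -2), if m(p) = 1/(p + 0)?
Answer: 1719/2 ≈ 859.50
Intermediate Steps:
m(p) = 1/p
z(T, K) = 3*K*T (z(T, K) = (K*T)*3 = 3*K*T)
((20 - 33) - 8)*(-41) + z(m(4), -2) = ((20 - 33) - 8)*(-41) + 3*(-2)/4 = (-13 - 8)*(-41) + 3*(-2)*(¼) = -21*(-41) - 3/2 = 861 - 3/2 = 1719/2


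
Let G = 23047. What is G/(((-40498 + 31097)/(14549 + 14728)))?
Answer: -674747019/9401 ≈ -71774.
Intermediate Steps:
G/(((-40498 + 31097)/(14549 + 14728))) = 23047/(((-40498 + 31097)/(14549 + 14728))) = 23047/((-9401/29277)) = 23047/((-9401*1/29277)) = 23047/(-9401/29277) = 23047*(-29277/9401) = -674747019/9401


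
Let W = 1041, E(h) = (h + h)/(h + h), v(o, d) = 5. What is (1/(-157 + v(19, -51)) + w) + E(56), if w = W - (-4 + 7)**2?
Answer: 157015/152 ≈ 1033.0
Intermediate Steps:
E(h) = 1 (E(h) = (2*h)/((2*h)) = (2*h)*(1/(2*h)) = 1)
w = 1032 (w = 1041 - (-4 + 7)**2 = 1041 - 1*3**2 = 1041 - 1*9 = 1041 - 9 = 1032)
(1/(-157 + v(19, -51)) + w) + E(56) = (1/(-157 + 5) + 1032) + 1 = (1/(-152) + 1032) + 1 = (-1/152 + 1032) + 1 = 156863/152 + 1 = 157015/152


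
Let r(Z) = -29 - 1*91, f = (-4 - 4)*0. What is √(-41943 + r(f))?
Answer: I*√42063 ≈ 205.09*I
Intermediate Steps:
f = 0 (f = -8*0 = 0)
r(Z) = -120 (r(Z) = -29 - 91 = -120)
√(-41943 + r(f)) = √(-41943 - 120) = √(-42063) = I*√42063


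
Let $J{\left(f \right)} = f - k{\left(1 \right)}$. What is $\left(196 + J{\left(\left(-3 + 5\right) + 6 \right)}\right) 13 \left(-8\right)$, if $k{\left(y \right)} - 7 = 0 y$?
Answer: $-20488$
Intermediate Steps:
$k{\left(y \right)} = 7$ ($k{\left(y \right)} = 7 + 0 y = 7 + 0 = 7$)
$J{\left(f \right)} = -7 + f$ ($J{\left(f \right)} = f - 7 = -7 + f$)
$\left(196 + J{\left(\left(-3 + 5\right) + 6 \right)}\right) 13 \left(-8\right) = \left(196 + \left(-7 + \left(\left(-3 + 5\right) + 6\right)\right)\right) 13 \left(-8\right) = \left(196 + \left(-7 + \left(2 + 6\right)\right)\right) \left(-104\right) = \left(196 + \left(-7 + 8\right)\right) \left(-104\right) = \left(196 + 1\right) \left(-104\right) = 197 \left(-104\right) = -20488$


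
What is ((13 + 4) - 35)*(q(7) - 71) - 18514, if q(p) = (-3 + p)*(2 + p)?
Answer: -17884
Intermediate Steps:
((13 + 4) - 35)*(q(7) - 71) - 18514 = ((13 + 4) - 35)*((-6 + 7² - 1*7) - 71) - 18514 = (17 - 35)*((-6 + 49 - 7) - 71) - 18514 = -18*(36 - 71) - 18514 = -18*(-35) - 18514 = 630 - 18514 = -17884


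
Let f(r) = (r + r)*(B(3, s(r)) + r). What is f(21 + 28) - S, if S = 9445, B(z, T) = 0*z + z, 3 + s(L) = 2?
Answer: -4349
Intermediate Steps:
s(L) = -1 (s(L) = -3 + 2 = -1)
B(z, T) = z (B(z, T) = 0 + z = z)
f(r) = 2*r*(3 + r) (f(r) = (r + r)*(3 + r) = (2*r)*(3 + r) = 2*r*(3 + r))
f(21 + 28) - S = 2*(21 + 28)*(3 + (21 + 28)) - 1*9445 = 2*49*(3 + 49) - 9445 = 2*49*52 - 9445 = 5096 - 9445 = -4349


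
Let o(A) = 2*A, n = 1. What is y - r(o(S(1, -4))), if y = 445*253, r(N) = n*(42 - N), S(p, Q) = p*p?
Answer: 112545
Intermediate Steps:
S(p, Q) = p²
r(N) = 42 - N (r(N) = 1*(42 - N) = 42 - N)
y = 112585
y - r(o(S(1, -4))) = 112585 - (42 - 2*1²) = 112585 - (42 - 2) = 112585 - 1*40 = 112585 - 40 = 112545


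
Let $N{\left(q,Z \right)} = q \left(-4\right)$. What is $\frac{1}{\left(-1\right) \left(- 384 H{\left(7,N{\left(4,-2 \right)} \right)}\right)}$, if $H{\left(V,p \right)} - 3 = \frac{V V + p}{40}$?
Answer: $\frac{5}{7344} \approx 0.00068083$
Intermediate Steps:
$N{\left(q,Z \right)} = - 4 q$
$H{\left(V,p \right)} = 3 + \frac{p}{40} + \frac{V^{2}}{40}$ ($H{\left(V,p \right)} = 3 + \frac{V V + p}{40} = 3 + \left(V^{2} + p\right) \frac{1}{40} = 3 + \left(p + V^{2}\right) \frac{1}{40} = 3 + \left(\frac{p}{40} + \frac{V^{2}}{40}\right) = 3 + \frac{p}{40} + \frac{V^{2}}{40}$)
$\frac{1}{\left(-1\right) \left(- 384 H{\left(7,N{\left(4,-2 \right)} \right)}\right)} = \frac{1}{\left(-1\right) \left(- 384 \left(3 + \frac{\left(-4\right) 4}{40} + \frac{7^{2}}{40}\right)\right)} = \frac{1}{\left(-1\right) \left(- 384 \left(3 + \frac{1}{40} \left(-16\right) + \frac{1}{40} \cdot 49\right)\right)} = \frac{1}{\left(-1\right) \left(- 384 \left(3 - \frac{2}{5} + \frac{49}{40}\right)\right)} = \frac{1}{\left(-1\right) \left(\left(-384\right) \frac{153}{40}\right)} = \frac{1}{\left(-1\right) \left(- \frac{7344}{5}\right)} = \frac{1}{\frac{7344}{5}} = \frac{5}{7344}$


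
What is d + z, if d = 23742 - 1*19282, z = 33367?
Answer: 37827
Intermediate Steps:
d = 4460 (d = 23742 - 19282 = 4460)
d + z = 4460 + 33367 = 37827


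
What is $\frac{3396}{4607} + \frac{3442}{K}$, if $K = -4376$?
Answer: $- \frac{498199}{10080116} \approx -0.049424$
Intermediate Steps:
$\frac{3396}{4607} + \frac{3442}{K} = \frac{3396}{4607} + \frac{3442}{-4376} = 3396 \cdot \frac{1}{4607} + 3442 \left(- \frac{1}{4376}\right) = \frac{3396}{4607} - \frac{1721}{2188} = - \frac{498199}{10080116}$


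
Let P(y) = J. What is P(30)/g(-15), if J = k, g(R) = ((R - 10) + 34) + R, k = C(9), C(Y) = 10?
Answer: -5/3 ≈ -1.6667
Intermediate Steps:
k = 10
g(R) = 24 + 2*R (g(R) = ((-10 + R) + 34) + R = (24 + R) + R = 24 + 2*R)
J = 10
P(y) = 10
P(30)/g(-15) = 10/(24 + 2*(-15)) = 10/(24 - 30) = 10/(-6) = 10*(-1/6) = -5/3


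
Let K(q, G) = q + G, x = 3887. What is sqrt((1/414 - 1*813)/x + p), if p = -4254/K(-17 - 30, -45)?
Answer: sqrt(37036130)/897 ≈ 6.7845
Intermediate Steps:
K(q, G) = G + q
p = 2127/46 (p = -4254/(-45 + (-17 - 30)) = -4254/(-45 - 47) = -4254/(-92) = -4254*(-1/92) = 2127/46 ≈ 46.239)
sqrt((1/414 - 1*813)/x + p) = sqrt((1/414 - 1*813)/3887 + 2127/46) = sqrt((1/414 - 813)*(1/3887) + 2127/46) = sqrt(-336581/414*1/3887 + 2127/46) = sqrt(-336581/1609218 + 2127/46) = sqrt(37036130/804609) = sqrt(37036130)/897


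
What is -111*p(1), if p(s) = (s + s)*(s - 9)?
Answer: 1776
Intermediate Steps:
p(s) = 2*s*(-9 + s) (p(s) = (2*s)*(-9 + s) = 2*s*(-9 + s))
-111*p(1) = -222*(-9 + 1) = -222*(-8) = -111*(-16) = 1776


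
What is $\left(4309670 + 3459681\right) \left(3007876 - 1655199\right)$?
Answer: $10509422402627$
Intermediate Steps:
$\left(4309670 + 3459681\right) \left(3007876 - 1655199\right) = 7769351 \cdot 1352677 = 10509422402627$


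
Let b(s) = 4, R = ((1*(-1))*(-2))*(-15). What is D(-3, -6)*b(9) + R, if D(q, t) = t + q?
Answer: -66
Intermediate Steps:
R = -30 (R = -1*(-2)*(-15) = 2*(-15) = -30)
D(q, t) = q + t
D(-3, -6)*b(9) + R = (-3 - 6)*4 - 30 = -9*4 - 30 = -36 - 30 = -66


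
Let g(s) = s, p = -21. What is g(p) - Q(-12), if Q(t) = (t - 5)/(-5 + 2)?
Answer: -80/3 ≈ -26.667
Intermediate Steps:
Q(t) = 5/3 - t/3 (Q(t) = (-5 + t)/(-3) = (-5 + t)*(-1/3) = 5/3 - t/3)
g(p) - Q(-12) = -21 - (5/3 - 1/3*(-12)) = -21 - (5/3 + 4) = -21 - 1*17/3 = -21 - 17/3 = -80/3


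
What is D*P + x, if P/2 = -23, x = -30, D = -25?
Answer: 1120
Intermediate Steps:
P = -46 (P = 2*(-23) = -46)
D*P + x = -25*(-46) - 30 = 1150 - 30 = 1120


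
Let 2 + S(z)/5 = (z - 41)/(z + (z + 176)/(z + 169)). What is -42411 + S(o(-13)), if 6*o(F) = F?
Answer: -8150216/193 ≈ -42229.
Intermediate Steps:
o(F) = F/6
S(z) = -10 + 5*(-41 + z)/(z + (176 + z)/(169 + z)) (S(z) = -10 + 5*((z - 41)/(z + (z + 176)/(z + 169))) = -10 + 5*((-41 + z)/(z + (176 + z)/(169 + z))) = -10 + 5*(-41 + z)/(z + (176 + z)/(169 + z)))
-42411 + S(o(-13)) = -42411 + 5*(-7281 - ((1/6)*(-13))**2 - 106*(-13)/3)/(176 + ((1/6)*(-13))**2 + 170*((1/6)*(-13))) = -42411 + 5*(-7281 - (-13/6)**2 - 212*(-13/6))/(176 + (-13/6)**2 + 170*(-13/6)) = -42411 + 5*(-7281 - 1*169/36 + 1378/3)/(176 + 169/36 - 1105/3) = -42411 + 5*(-7281 - 169/36 + 1378/3)/(-6755/36) = -42411 + 5*(-36/6755)*(-245749/36) = -42411 + 35107/193 = -8150216/193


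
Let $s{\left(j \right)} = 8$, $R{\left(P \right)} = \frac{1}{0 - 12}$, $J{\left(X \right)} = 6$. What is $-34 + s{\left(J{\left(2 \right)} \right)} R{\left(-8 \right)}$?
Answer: $- \frac{104}{3} \approx -34.667$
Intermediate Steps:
$R{\left(P \right)} = - \frac{1}{12}$ ($R{\left(P \right)} = \frac{1}{-12} = - \frac{1}{12}$)
$-34 + s{\left(J{\left(2 \right)} \right)} R{\left(-8 \right)} = -34 + 8 \left(- \frac{1}{12}\right) = -34 - \frac{2}{3} = - \frac{104}{3}$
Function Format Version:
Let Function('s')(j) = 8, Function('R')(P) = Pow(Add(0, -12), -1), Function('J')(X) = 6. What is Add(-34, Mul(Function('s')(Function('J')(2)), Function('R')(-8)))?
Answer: Rational(-104, 3) ≈ -34.667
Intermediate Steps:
Function('R')(P) = Rational(-1, 12) (Function('R')(P) = Pow(-12, -1) = Rational(-1, 12))
Add(-34, Mul(Function('s')(Function('J')(2)), Function('R')(-8))) = Add(-34, Mul(8, Rational(-1, 12))) = Add(-34, Rational(-2, 3)) = Rational(-104, 3)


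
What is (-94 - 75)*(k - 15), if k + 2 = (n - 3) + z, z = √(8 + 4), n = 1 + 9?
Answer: 1690 - 338*√3 ≈ 1104.6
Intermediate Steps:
n = 10
z = 2*√3 (z = √12 = 2*√3 ≈ 3.4641)
k = 5 + 2*√3 (k = -2 + ((10 - 3) + 2*√3) = -2 + (7 + 2*√3) = 5 + 2*√3 ≈ 8.4641)
(-94 - 75)*(k - 15) = (-94 - 75)*((5 + 2*√3) - 15) = -169*(-10 + 2*√3) = 1690 - 338*√3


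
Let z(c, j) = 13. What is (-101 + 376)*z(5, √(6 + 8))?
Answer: 3575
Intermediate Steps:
(-101 + 376)*z(5, √(6 + 8)) = (-101 + 376)*13 = 275*13 = 3575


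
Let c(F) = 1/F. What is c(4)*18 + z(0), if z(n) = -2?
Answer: 5/2 ≈ 2.5000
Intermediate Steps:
c(F) = 1/F
c(4)*18 + z(0) = 18/4 - 2 = (¼)*18 - 2 = 9/2 - 2 = 5/2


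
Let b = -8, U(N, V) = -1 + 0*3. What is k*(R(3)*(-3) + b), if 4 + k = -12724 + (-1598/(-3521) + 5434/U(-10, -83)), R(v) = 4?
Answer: 1278936080/3521 ≈ 3.6323e+5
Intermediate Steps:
U(N, V) = -1 (U(N, V) = -1 + 0 = -1)
k = -63946804/3521 (k = -4 + (-12724 + (-1598/(-3521) + 5434/(-1))) = -4 + (-12724 + (-1598*(-1/3521) + 5434*(-1))) = -4 + (-12724 + (1598/3521 - 5434)) = -4 + (-12724 - 19131516/3521) = -4 - 63932720/3521 = -63946804/3521 ≈ -18162.)
k*(R(3)*(-3) + b) = -63946804*(4*(-3) - 8)/3521 = -63946804*(-12 - 8)/3521 = -63946804/3521*(-20) = 1278936080/3521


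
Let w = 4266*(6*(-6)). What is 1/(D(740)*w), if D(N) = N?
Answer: -1/113646240 ≈ -8.7992e-9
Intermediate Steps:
w = -153576 (w = 4266*(-36) = -153576)
1/(D(740)*w) = 1/(740*(-153576)) = (1/740)*(-1/153576) = -1/113646240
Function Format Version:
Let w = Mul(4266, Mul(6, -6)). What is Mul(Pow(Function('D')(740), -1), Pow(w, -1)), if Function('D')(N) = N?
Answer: Rational(-1, 113646240) ≈ -8.7992e-9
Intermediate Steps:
w = -153576 (w = Mul(4266, -36) = -153576)
Mul(Pow(Function('D')(740), -1), Pow(w, -1)) = Mul(Pow(740, -1), Pow(-153576, -1)) = Mul(Rational(1, 740), Rational(-1, 153576)) = Rational(-1, 113646240)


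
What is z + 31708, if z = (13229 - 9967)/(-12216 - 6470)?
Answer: 296246213/9343 ≈ 31708.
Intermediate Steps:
z = -1631/9343 (z = 3262/(-18686) = 3262*(-1/18686) = -1631/9343 ≈ -0.17457)
z + 31708 = -1631/9343 + 31708 = 296246213/9343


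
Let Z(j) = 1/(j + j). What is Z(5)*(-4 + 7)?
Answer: 3/10 ≈ 0.30000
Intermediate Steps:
Z(j) = 1/(2*j)
Z(5)*(-4 + 7) = ((½)/5)*(-4 + 7) = ((½)*(⅕))*3 = (⅒)*3 = 3/10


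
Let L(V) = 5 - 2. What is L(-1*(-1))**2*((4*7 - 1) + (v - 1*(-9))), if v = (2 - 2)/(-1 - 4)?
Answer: 324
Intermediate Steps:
v = 0 (v = 0/(-5) = -1/5*0 = 0)
L(V) = 3
L(-1*(-1))**2*((4*7 - 1) + (v - 1*(-9))) = 3**2*((4*7 - 1) + (0 - 1*(-9))) = 9*((28 - 1) + (0 + 9)) = 9*(27 + 9) = 9*36 = 324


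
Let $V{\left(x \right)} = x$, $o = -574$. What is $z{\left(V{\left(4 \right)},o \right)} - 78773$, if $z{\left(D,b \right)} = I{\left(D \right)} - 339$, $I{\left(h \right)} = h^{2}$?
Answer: $-79096$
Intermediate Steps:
$z{\left(D,b \right)} = -339 + D^{2}$ ($z{\left(D,b \right)} = D^{2} - 339 = -339 + D^{2}$)
$z{\left(V{\left(4 \right)},o \right)} - 78773 = \left(-339 + 4^{2}\right) - 78773 = \left(-339 + 16\right) - 78773 = -323 - 78773 = -79096$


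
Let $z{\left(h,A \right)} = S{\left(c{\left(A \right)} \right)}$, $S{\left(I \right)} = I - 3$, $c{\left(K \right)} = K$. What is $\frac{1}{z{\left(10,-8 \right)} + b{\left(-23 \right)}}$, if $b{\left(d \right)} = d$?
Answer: $- \frac{1}{34} \approx -0.029412$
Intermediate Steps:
$S{\left(I \right)} = -3 + I$
$z{\left(h,A \right)} = -3 + A$
$\frac{1}{z{\left(10,-8 \right)} + b{\left(-23 \right)}} = \frac{1}{\left(-3 - 8\right) - 23} = \frac{1}{-11 - 23} = \frac{1}{-34} = - \frac{1}{34}$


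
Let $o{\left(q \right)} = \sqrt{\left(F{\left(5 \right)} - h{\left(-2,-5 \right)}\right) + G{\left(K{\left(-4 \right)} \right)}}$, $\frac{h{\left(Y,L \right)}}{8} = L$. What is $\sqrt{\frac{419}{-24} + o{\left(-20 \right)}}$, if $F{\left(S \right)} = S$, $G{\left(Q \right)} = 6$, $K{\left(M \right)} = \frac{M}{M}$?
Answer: $\frac{\sqrt{-2514 + 144 \sqrt{51}}}{12} \approx 3.212 i$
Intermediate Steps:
$K{\left(M \right)} = 1$
$h{\left(Y,L \right)} = 8 L$
$o{\left(q \right)} = \sqrt{51}$ ($o{\left(q \right)} = \sqrt{\left(5 - 8 \left(-5\right)\right) + 6} = \sqrt{\left(5 - -40\right) + 6} = \sqrt{\left(5 + 40\right) + 6} = \sqrt{45 + 6} = \sqrt{51}$)
$\sqrt{\frac{419}{-24} + o{\left(-20 \right)}} = \sqrt{\frac{419}{-24} + \sqrt{51}} = \sqrt{419 \left(- \frac{1}{24}\right) + \sqrt{51}} = \sqrt{- \frac{419}{24} + \sqrt{51}}$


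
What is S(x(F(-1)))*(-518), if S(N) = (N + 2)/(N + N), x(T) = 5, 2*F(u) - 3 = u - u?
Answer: -1813/5 ≈ -362.60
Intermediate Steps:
F(u) = 3/2 (F(u) = 3/2 + (u - u)/2 = 3/2 + (½)*0 = 3/2 + 0 = 3/2)
S(N) = (2 + N)/(2*N) (S(N) = (2 + N)/((2*N)) = (2 + N)*(1/(2*N)) = (2 + N)/(2*N))
S(x(F(-1)))*(-518) = ((½)*(2 + 5)/5)*(-518) = ((½)*(⅕)*7)*(-518) = (7/10)*(-518) = -1813/5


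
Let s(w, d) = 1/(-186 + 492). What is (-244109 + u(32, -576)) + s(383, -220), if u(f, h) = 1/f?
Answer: -1195157495/4896 ≈ -2.4411e+5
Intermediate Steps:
s(w, d) = 1/306
(-244109 + u(32, -576)) + s(383, -220) = (-244109 + 1/32) + 1/306 = -7811487/32 + 1/306 = -1195157495/4896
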